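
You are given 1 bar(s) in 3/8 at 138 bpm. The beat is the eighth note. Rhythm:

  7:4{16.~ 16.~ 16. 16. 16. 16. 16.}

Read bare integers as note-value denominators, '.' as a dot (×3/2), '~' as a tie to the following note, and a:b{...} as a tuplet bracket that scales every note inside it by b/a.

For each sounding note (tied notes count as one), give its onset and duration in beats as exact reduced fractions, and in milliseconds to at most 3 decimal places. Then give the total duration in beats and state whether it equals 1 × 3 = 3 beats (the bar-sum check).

1) 0.0ms=0b +559.006ms=9/7b
2) 559.006ms=9/7b +186.335ms=3/7b
3) 745.342ms=12/7b +186.335ms=3/7b
4) 931.677ms=15/7b +186.335ms=3/7b
5) 1118.012ms=18/7b +186.335ms=3/7b
Σ=3b of 3 (138bpm 3/8) — PASS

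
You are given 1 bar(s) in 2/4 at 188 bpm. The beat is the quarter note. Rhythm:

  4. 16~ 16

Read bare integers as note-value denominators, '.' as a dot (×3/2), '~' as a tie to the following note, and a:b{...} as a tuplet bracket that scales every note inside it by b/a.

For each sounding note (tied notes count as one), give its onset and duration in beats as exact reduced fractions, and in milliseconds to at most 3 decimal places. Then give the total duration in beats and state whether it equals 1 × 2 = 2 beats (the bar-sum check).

1) 0.0ms=0b +478.723ms=3/2b
2) 478.723ms=3/2b +159.574ms=1/2b
Σ=2b of 2 (188bpm 2/4) — PASS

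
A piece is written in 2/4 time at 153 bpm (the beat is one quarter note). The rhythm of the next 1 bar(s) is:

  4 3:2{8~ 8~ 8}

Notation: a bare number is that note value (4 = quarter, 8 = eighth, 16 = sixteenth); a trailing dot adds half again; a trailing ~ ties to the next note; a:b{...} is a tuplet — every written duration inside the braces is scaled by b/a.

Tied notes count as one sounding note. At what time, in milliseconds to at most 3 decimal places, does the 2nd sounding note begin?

note 2 onset = 1b = 392.157ms

1. 0.0ms @ 0 + 392.157ms (1)
2. 392.157ms @ 1 + 392.157ms (1)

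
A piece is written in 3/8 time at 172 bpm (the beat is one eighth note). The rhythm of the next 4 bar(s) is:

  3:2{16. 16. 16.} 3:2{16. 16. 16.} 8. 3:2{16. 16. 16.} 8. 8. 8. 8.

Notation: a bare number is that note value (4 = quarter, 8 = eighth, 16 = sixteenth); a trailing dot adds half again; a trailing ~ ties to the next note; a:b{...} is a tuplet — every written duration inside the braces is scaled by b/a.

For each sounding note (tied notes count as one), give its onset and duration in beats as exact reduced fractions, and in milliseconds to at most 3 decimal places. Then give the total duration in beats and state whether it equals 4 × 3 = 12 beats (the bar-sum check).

1) 0.0ms=0b +174.419ms=1/2b
2) 174.419ms=1/2b +174.419ms=1/2b
3) 348.837ms=1b +174.419ms=1/2b
4) 523.256ms=3/2b +174.419ms=1/2b
5) 697.674ms=2b +174.419ms=1/2b
6) 872.093ms=5/2b +174.419ms=1/2b
7) 1046.512ms=3b +523.256ms=3/2b
8) 1569.767ms=9/2b +174.419ms=1/2b
9) 1744.186ms=5b +174.419ms=1/2b
10) 1918.605ms=11/2b +174.419ms=1/2b
11) 2093.023ms=6b +523.256ms=3/2b
12) 2616.279ms=15/2b +523.256ms=3/2b
13) 3139.535ms=9b +523.256ms=3/2b
14) 3662.791ms=21/2b +523.256ms=3/2b
Σ=12b of 12 (172bpm 3/8) — PASS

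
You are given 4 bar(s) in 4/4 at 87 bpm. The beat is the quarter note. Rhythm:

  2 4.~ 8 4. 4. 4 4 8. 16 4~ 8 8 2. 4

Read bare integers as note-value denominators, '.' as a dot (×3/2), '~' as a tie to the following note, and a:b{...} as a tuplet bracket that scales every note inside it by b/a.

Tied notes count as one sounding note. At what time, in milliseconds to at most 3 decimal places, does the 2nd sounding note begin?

1. 0.0ms @ 0 + 1379.31ms (2)
2. 1379.31ms @ 2 + 1379.31ms (2)
3. 2758.621ms @ 4 + 1034.483ms (3/2)
4. 3793.103ms @ 11/2 + 1034.483ms (3/2)
5. 4827.586ms @ 7 + 689.655ms (1)
6. 5517.241ms @ 8 + 689.655ms (1)
7. 6206.897ms @ 9 + 517.241ms (3/4)
8. 6724.138ms @ 39/4 + 172.414ms (1/4)
9. 6896.552ms @ 10 + 1034.483ms (3/2)
10. 7931.034ms @ 23/2 + 344.828ms (1/2)
11. 8275.862ms @ 12 + 2068.966ms (3)
12. 10344.828ms @ 15 + 689.655ms (1)

note 2 onset = 2b = 1379.31ms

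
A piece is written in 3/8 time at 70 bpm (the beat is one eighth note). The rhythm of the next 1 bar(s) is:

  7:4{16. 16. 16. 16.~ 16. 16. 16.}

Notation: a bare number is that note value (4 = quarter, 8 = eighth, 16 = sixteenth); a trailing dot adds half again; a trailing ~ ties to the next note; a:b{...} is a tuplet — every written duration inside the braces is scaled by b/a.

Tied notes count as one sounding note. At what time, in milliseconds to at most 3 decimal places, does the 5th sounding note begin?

1. 0.0ms @ 0 + 367.347ms (3/7)
2. 367.347ms @ 3/7 + 367.347ms (3/7)
3. 734.694ms @ 6/7 + 367.347ms (3/7)
4. 1102.041ms @ 9/7 + 734.694ms (6/7)
5. 1836.735ms @ 15/7 + 367.347ms (3/7)
6. 2204.082ms @ 18/7 + 367.347ms (3/7)

note 5 onset = 15/7b = 1836.735ms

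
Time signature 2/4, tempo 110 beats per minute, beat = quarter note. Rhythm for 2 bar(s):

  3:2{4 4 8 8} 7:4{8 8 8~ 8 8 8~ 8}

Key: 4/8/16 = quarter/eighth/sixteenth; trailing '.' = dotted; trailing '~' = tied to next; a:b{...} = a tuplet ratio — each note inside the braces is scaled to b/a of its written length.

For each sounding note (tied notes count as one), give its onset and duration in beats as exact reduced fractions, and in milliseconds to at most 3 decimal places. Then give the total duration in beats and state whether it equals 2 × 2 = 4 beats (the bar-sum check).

1) 0.0ms=0b +363.636ms=2/3b
2) 363.636ms=2/3b +363.636ms=2/3b
3) 727.273ms=4/3b +181.818ms=1/3b
4) 909.091ms=5/3b +181.818ms=1/3b
5) 1090.909ms=2b +155.844ms=2/7b
6) 1246.753ms=16/7b +155.844ms=2/7b
7) 1402.597ms=18/7b +311.688ms=4/7b
8) 1714.286ms=22/7b +155.844ms=2/7b
9) 1870.13ms=24/7b +311.688ms=4/7b
Σ=4b of 4 (110bpm 2/4) — PASS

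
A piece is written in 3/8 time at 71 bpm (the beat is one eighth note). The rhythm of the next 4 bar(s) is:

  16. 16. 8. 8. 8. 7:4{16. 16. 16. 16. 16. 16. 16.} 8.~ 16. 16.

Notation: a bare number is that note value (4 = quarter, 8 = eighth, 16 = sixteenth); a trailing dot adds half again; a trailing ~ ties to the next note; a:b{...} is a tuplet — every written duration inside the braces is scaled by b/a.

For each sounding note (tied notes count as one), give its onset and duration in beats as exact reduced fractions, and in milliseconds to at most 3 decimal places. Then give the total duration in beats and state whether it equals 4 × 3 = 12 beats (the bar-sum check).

1) 0.0ms=0b +633.803ms=3/4b
2) 633.803ms=3/4b +633.803ms=3/4b
3) 1267.606ms=3/2b +1267.606ms=3/2b
4) 2535.211ms=3b +1267.606ms=3/2b
5) 3802.817ms=9/2b +1267.606ms=3/2b
6) 5070.423ms=6b +362.173ms=3/7b
7) 5432.596ms=45/7b +362.173ms=3/7b
8) 5794.769ms=48/7b +362.173ms=3/7b
9) 6156.942ms=51/7b +362.173ms=3/7b
10) 6519.115ms=54/7b +362.173ms=3/7b
11) 6881.288ms=57/7b +362.173ms=3/7b
12) 7243.461ms=60/7b +362.173ms=3/7b
13) 7605.634ms=9b +1901.408ms=9/4b
14) 9507.042ms=45/4b +633.803ms=3/4b
Σ=12b of 12 (71bpm 3/8) — PASS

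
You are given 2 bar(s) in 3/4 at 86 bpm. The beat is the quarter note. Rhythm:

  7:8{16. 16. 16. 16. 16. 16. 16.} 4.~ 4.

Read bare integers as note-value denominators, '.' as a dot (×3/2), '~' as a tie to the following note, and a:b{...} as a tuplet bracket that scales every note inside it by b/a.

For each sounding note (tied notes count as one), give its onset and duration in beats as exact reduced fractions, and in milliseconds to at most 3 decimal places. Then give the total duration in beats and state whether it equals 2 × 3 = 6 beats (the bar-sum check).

1) 0.0ms=0b +299.003ms=3/7b
2) 299.003ms=3/7b +299.003ms=3/7b
3) 598.007ms=6/7b +299.003ms=3/7b
4) 897.01ms=9/7b +299.003ms=3/7b
5) 1196.013ms=12/7b +299.003ms=3/7b
6) 1495.017ms=15/7b +299.003ms=3/7b
7) 1794.02ms=18/7b +299.003ms=3/7b
8) 2093.023ms=3b +2093.023ms=3b
Σ=6b of 6 (86bpm 3/4) — PASS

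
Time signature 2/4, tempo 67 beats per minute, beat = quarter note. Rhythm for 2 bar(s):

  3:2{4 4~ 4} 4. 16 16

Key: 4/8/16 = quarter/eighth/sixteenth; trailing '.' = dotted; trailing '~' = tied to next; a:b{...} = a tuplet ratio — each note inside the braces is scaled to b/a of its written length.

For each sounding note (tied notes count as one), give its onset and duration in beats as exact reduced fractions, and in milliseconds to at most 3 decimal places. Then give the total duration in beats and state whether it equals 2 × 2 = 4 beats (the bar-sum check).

1) 0.0ms=0b +597.015ms=2/3b
2) 597.015ms=2/3b +1194.03ms=4/3b
3) 1791.045ms=2b +1343.284ms=3/2b
4) 3134.328ms=7/2b +223.881ms=1/4b
5) 3358.209ms=15/4b +223.881ms=1/4b
Σ=4b of 4 (67bpm 2/4) — PASS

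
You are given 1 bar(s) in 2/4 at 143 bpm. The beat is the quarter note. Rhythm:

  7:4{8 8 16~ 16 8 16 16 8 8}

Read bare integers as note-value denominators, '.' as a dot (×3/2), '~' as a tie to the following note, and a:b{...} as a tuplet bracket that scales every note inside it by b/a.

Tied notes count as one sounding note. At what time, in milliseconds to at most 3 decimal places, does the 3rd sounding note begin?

note 3 onset = 4/7b = 239.76ms

1. 0.0ms @ 0 + 119.88ms (2/7)
2. 119.88ms @ 2/7 + 119.88ms (2/7)
3. 239.76ms @ 4/7 + 119.88ms (2/7)
4. 359.64ms @ 6/7 + 119.88ms (2/7)
5. 479.52ms @ 8/7 + 59.94ms (1/7)
6. 539.461ms @ 9/7 + 59.94ms (1/7)
7. 599.401ms @ 10/7 + 119.88ms (2/7)
8. 719.281ms @ 12/7 + 119.88ms (2/7)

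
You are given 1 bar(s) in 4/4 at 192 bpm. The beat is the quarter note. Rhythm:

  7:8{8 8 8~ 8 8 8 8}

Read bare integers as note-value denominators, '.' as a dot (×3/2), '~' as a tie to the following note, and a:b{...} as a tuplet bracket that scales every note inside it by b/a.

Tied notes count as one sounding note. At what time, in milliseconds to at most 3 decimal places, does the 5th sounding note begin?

note 5 onset = 20/7b = 892.857ms

1. 0.0ms @ 0 + 178.571ms (4/7)
2. 178.571ms @ 4/7 + 178.571ms (4/7)
3. 357.143ms @ 8/7 + 357.143ms (8/7)
4. 714.286ms @ 16/7 + 178.571ms (4/7)
5. 892.857ms @ 20/7 + 178.571ms (4/7)
6. 1071.429ms @ 24/7 + 178.571ms (4/7)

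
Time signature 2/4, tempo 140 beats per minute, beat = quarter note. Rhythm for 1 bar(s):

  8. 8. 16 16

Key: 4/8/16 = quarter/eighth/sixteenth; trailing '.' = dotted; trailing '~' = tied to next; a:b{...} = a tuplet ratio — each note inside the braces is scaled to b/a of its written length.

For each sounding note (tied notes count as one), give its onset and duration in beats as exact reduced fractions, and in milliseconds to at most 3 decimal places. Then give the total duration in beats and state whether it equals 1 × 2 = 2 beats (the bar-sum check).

1) 0.0ms=0b +321.429ms=3/4b
2) 321.429ms=3/4b +321.429ms=3/4b
3) 642.857ms=3/2b +107.143ms=1/4b
4) 750.0ms=7/4b +107.143ms=1/4b
Σ=2b of 2 (140bpm 2/4) — PASS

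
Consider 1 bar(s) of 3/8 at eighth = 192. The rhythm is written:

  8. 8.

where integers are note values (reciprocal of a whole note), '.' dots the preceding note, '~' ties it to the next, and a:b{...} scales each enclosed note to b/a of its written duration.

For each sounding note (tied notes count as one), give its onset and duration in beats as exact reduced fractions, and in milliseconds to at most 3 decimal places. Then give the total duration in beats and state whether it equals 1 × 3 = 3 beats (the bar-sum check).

1) 0.0ms=0b +468.75ms=3/2b
2) 468.75ms=3/2b +468.75ms=3/2b
Σ=3b of 3 (192bpm 3/8) — PASS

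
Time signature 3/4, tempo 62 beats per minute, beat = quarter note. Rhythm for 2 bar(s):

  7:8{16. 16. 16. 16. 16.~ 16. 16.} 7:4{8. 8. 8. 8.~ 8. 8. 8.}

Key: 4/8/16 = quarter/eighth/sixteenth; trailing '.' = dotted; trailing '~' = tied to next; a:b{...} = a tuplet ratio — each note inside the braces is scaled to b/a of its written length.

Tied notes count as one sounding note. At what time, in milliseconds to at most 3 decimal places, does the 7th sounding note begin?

note 7 onset = 3b = 2903.226ms

1. 0.0ms @ 0 + 414.747ms (3/7)
2. 414.747ms @ 3/7 + 414.747ms (3/7)
3. 829.493ms @ 6/7 + 414.747ms (3/7)
4. 1244.24ms @ 9/7 + 414.747ms (3/7)
5. 1658.986ms @ 12/7 + 829.493ms (6/7)
6. 2488.479ms @ 18/7 + 414.747ms (3/7)
7. 2903.226ms @ 3 + 414.747ms (3/7)
8. 3317.972ms @ 24/7 + 414.747ms (3/7)
9. 3732.719ms @ 27/7 + 414.747ms (3/7)
10. 4147.465ms @ 30/7 + 829.493ms (6/7)
11. 4976.959ms @ 36/7 + 414.747ms (3/7)
12. 5391.705ms @ 39/7 + 414.747ms (3/7)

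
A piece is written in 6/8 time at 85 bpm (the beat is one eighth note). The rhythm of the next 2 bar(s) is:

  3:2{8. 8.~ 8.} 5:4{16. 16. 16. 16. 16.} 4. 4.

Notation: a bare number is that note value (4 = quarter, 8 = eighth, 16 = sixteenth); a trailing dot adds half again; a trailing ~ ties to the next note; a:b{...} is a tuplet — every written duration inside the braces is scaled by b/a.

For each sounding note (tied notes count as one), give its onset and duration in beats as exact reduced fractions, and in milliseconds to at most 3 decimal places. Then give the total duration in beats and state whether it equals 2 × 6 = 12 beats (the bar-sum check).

1) 0.0ms=0b +705.882ms=1b
2) 705.882ms=1b +1411.765ms=2b
3) 2117.647ms=3b +423.529ms=3/5b
4) 2541.176ms=18/5b +423.529ms=3/5b
5) 2964.706ms=21/5b +423.529ms=3/5b
6) 3388.235ms=24/5b +423.529ms=3/5b
7) 3811.765ms=27/5b +423.529ms=3/5b
8) 4235.294ms=6b +2117.647ms=3b
9) 6352.941ms=9b +2117.647ms=3b
Σ=12b of 12 (85bpm 6/8) — PASS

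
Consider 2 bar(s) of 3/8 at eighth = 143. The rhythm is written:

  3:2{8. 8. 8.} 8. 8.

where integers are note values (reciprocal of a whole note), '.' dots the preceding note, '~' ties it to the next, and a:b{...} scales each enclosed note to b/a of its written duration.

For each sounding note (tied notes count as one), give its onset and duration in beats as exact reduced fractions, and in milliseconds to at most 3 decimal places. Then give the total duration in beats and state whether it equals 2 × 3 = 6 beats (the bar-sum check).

1) 0.0ms=0b +419.58ms=1b
2) 419.58ms=1b +419.58ms=1b
3) 839.161ms=2b +419.58ms=1b
4) 1258.741ms=3b +629.371ms=3/2b
5) 1888.112ms=9/2b +629.371ms=3/2b
Σ=6b of 6 (143bpm 3/8) — PASS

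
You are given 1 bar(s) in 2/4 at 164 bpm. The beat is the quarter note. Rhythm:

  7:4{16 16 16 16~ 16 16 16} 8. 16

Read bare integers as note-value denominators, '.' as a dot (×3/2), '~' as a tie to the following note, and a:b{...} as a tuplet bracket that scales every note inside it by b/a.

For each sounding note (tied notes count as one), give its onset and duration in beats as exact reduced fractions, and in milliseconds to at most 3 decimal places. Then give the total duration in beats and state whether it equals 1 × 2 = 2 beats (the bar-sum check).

1) 0.0ms=0b +52.265ms=1/7b
2) 52.265ms=1/7b +52.265ms=1/7b
3) 104.53ms=2/7b +52.265ms=1/7b
4) 156.794ms=3/7b +104.53ms=2/7b
5) 261.324ms=5/7b +52.265ms=1/7b
6) 313.589ms=6/7b +52.265ms=1/7b
7) 365.854ms=1b +274.39ms=3/4b
8) 640.244ms=7/4b +91.463ms=1/4b
Σ=2b of 2 (164bpm 2/4) — PASS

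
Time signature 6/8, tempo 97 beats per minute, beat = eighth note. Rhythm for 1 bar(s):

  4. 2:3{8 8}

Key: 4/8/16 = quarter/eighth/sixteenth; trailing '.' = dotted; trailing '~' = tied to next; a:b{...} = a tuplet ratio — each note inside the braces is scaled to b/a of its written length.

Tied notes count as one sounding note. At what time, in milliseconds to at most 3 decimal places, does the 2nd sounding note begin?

1. 0.0ms @ 0 + 1855.67ms (3)
2. 1855.67ms @ 3 + 927.835ms (3/2)
3. 2783.505ms @ 9/2 + 927.835ms (3/2)

note 2 onset = 3b = 1855.67ms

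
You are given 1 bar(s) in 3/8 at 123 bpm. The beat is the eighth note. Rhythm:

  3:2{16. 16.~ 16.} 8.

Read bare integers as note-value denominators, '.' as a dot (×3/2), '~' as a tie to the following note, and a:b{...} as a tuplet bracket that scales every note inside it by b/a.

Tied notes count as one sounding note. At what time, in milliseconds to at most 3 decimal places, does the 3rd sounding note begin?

1. 0.0ms @ 0 + 243.902ms (1/2)
2. 243.902ms @ 1/2 + 487.805ms (1)
3. 731.707ms @ 3/2 + 731.707ms (3/2)

note 3 onset = 3/2b = 731.707ms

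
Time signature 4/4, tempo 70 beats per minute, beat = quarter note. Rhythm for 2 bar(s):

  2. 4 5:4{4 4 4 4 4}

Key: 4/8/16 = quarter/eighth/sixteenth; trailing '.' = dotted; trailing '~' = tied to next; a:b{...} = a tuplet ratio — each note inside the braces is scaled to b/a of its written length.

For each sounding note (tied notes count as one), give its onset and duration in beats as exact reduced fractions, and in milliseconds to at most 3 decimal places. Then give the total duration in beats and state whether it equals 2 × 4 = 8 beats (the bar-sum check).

1) 0.0ms=0b +2571.429ms=3b
2) 2571.429ms=3b +857.143ms=1b
3) 3428.571ms=4b +685.714ms=4/5b
4) 4114.286ms=24/5b +685.714ms=4/5b
5) 4800.0ms=28/5b +685.714ms=4/5b
6) 5485.714ms=32/5b +685.714ms=4/5b
7) 6171.429ms=36/5b +685.714ms=4/5b
Σ=8b of 8 (70bpm 4/4) — PASS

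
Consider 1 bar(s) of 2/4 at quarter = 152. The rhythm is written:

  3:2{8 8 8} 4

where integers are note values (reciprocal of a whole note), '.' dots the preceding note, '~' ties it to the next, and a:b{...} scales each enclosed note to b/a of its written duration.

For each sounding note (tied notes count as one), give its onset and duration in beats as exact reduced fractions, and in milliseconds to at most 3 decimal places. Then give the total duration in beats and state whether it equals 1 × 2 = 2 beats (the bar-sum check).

1) 0.0ms=0b +131.579ms=1/3b
2) 131.579ms=1/3b +131.579ms=1/3b
3) 263.158ms=2/3b +131.579ms=1/3b
4) 394.737ms=1b +394.737ms=1b
Σ=2b of 2 (152bpm 2/4) — PASS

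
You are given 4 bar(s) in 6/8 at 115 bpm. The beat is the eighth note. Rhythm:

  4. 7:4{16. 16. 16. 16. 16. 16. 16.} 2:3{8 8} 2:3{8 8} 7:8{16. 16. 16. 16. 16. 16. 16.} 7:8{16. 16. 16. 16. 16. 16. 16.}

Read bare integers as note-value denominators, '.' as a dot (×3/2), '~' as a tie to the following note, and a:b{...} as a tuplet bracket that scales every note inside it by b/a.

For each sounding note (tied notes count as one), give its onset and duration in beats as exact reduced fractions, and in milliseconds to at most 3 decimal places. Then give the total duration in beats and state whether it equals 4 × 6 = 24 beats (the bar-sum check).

1) 0.0ms=0b +1565.217ms=3b
2) 1565.217ms=3b +223.602ms=3/7b
3) 1788.82ms=24/7b +223.602ms=3/7b
4) 2012.422ms=27/7b +223.602ms=3/7b
5) 2236.025ms=30/7b +223.602ms=3/7b
6) 2459.627ms=33/7b +223.602ms=3/7b
7) 2683.23ms=36/7b +223.602ms=3/7b
8) 2906.832ms=39/7b +223.602ms=3/7b
9) 3130.435ms=6b +782.609ms=3/2b
10) 3913.043ms=15/2b +782.609ms=3/2b
11) 4695.652ms=9b +782.609ms=3/2b
12) 5478.261ms=21/2b +782.609ms=3/2b
13) 6260.87ms=12b +447.205ms=6/7b
14) 6708.075ms=90/7b +447.205ms=6/7b
15) 7155.28ms=96/7b +447.205ms=6/7b
16) 7602.484ms=102/7b +447.205ms=6/7b
17) 8049.689ms=108/7b +447.205ms=6/7b
18) 8496.894ms=114/7b +447.205ms=6/7b
19) 8944.099ms=120/7b +447.205ms=6/7b
20) 9391.304ms=18b +447.205ms=6/7b
21) 9838.509ms=132/7b +447.205ms=6/7b
22) 10285.714ms=138/7b +447.205ms=6/7b
23) 10732.919ms=144/7b +447.205ms=6/7b
24) 11180.124ms=150/7b +447.205ms=6/7b
25) 11627.329ms=156/7b +447.205ms=6/7b
26) 12074.534ms=162/7b +447.205ms=6/7b
Σ=24b of 24 (115bpm 6/8) — PASS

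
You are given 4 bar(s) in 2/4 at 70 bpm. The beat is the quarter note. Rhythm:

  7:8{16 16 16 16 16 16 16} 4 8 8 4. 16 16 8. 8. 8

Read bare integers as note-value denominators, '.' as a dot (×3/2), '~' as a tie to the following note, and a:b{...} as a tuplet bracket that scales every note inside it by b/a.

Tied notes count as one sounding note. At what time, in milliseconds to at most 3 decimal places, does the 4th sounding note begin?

note 4 onset = 6/7b = 734.694ms

1. 0.0ms @ 0 + 244.898ms (2/7)
2. 244.898ms @ 2/7 + 244.898ms (2/7)
3. 489.796ms @ 4/7 + 244.898ms (2/7)
4. 734.694ms @ 6/7 + 244.898ms (2/7)
5. 979.592ms @ 8/7 + 244.898ms (2/7)
6. 1224.49ms @ 10/7 + 244.898ms (2/7)
7. 1469.388ms @ 12/7 + 244.898ms (2/7)
8. 1714.286ms @ 2 + 857.143ms (1)
9. 2571.429ms @ 3 + 428.571ms (1/2)
10. 3000.0ms @ 7/2 + 428.571ms (1/2)
11. 3428.571ms @ 4 + 1285.714ms (3/2)
12. 4714.286ms @ 11/2 + 214.286ms (1/4)
13. 4928.571ms @ 23/4 + 214.286ms (1/4)
14. 5142.857ms @ 6 + 642.857ms (3/4)
15. 5785.714ms @ 27/4 + 642.857ms (3/4)
16. 6428.571ms @ 15/2 + 428.571ms (1/2)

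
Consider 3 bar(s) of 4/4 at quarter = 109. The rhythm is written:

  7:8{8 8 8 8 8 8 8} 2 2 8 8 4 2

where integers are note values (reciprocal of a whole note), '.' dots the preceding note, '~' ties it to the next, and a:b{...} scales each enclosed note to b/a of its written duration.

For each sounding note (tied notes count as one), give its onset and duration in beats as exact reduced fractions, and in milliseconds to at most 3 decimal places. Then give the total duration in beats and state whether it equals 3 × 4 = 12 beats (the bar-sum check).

1) 0.0ms=0b +314.548ms=4/7b
2) 314.548ms=4/7b +314.548ms=4/7b
3) 629.096ms=8/7b +314.548ms=4/7b
4) 943.644ms=12/7b +314.548ms=4/7b
5) 1258.191ms=16/7b +314.548ms=4/7b
6) 1572.739ms=20/7b +314.548ms=4/7b
7) 1887.287ms=24/7b +314.548ms=4/7b
8) 2201.835ms=4b +1100.917ms=2b
9) 3302.752ms=6b +1100.917ms=2b
10) 4403.67ms=8b +275.229ms=1/2b
11) 4678.899ms=17/2b +275.229ms=1/2b
12) 4954.128ms=9b +550.459ms=1b
13) 5504.587ms=10b +1100.917ms=2b
Σ=12b of 12 (109bpm 4/4) — PASS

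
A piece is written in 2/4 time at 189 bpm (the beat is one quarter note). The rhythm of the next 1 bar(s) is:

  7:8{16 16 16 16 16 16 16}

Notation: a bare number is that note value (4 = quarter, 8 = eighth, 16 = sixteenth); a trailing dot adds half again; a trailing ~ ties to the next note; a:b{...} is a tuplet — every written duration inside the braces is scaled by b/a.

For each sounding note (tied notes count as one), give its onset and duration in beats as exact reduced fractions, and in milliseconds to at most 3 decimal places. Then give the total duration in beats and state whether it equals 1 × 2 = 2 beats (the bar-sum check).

1) 0.0ms=0b +90.703ms=2/7b
2) 90.703ms=2/7b +90.703ms=2/7b
3) 181.406ms=4/7b +90.703ms=2/7b
4) 272.109ms=6/7b +90.703ms=2/7b
5) 362.812ms=8/7b +90.703ms=2/7b
6) 453.515ms=10/7b +90.703ms=2/7b
7) 544.218ms=12/7b +90.703ms=2/7b
Σ=2b of 2 (189bpm 2/4) — PASS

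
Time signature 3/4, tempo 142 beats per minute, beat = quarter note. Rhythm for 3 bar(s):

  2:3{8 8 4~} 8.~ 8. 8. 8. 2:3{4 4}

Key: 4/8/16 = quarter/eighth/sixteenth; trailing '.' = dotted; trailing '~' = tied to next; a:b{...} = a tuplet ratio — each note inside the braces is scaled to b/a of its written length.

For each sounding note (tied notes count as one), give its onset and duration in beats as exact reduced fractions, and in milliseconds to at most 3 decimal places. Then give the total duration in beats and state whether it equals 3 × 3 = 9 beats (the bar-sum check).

1) 0.0ms=0b +316.901ms=3/4b
2) 316.901ms=3/4b +316.901ms=3/4b
3) 633.803ms=3/2b +1267.606ms=3b
4) 1901.408ms=9/2b +316.901ms=3/4b
5) 2218.31ms=21/4b +316.901ms=3/4b
6) 2535.211ms=6b +633.803ms=3/2b
7) 3169.014ms=15/2b +633.803ms=3/2b
Σ=9b of 9 (142bpm 3/4) — PASS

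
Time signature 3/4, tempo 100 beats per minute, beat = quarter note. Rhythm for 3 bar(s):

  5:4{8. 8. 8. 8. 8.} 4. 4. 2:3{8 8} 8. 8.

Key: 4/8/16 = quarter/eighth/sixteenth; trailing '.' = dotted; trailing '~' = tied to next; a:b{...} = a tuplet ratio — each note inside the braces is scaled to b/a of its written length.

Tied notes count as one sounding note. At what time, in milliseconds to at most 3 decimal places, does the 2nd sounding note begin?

note 2 onset = 3/5b = 360.0ms

1. 0.0ms @ 0 + 360.0ms (3/5)
2. 360.0ms @ 3/5 + 360.0ms (3/5)
3. 720.0ms @ 6/5 + 360.0ms (3/5)
4. 1080.0ms @ 9/5 + 360.0ms (3/5)
5. 1440.0ms @ 12/5 + 360.0ms (3/5)
6. 1800.0ms @ 3 + 900.0ms (3/2)
7. 2700.0ms @ 9/2 + 900.0ms (3/2)
8. 3600.0ms @ 6 + 450.0ms (3/4)
9. 4050.0ms @ 27/4 + 450.0ms (3/4)
10. 4500.0ms @ 15/2 + 450.0ms (3/4)
11. 4950.0ms @ 33/4 + 450.0ms (3/4)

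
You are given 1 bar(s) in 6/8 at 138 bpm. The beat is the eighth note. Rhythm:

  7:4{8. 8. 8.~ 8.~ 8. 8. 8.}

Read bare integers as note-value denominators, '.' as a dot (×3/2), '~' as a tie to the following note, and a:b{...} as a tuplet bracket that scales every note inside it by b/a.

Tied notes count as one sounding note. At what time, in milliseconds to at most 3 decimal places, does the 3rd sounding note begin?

1. 0.0ms @ 0 + 372.671ms (6/7)
2. 372.671ms @ 6/7 + 372.671ms (6/7)
3. 745.342ms @ 12/7 + 1118.012ms (18/7)
4. 1863.354ms @ 30/7 + 372.671ms (6/7)
5. 2236.025ms @ 36/7 + 372.671ms (6/7)

note 3 onset = 12/7b = 745.342ms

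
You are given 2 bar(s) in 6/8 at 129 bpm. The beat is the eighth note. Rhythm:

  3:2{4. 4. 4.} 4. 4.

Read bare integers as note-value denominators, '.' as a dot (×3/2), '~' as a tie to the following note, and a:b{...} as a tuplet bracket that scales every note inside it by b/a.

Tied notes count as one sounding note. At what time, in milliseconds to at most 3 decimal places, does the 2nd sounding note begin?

1. 0.0ms @ 0 + 930.233ms (2)
2. 930.233ms @ 2 + 930.233ms (2)
3. 1860.465ms @ 4 + 930.233ms (2)
4. 2790.698ms @ 6 + 1395.349ms (3)
5. 4186.047ms @ 9 + 1395.349ms (3)

note 2 onset = 2b = 930.233ms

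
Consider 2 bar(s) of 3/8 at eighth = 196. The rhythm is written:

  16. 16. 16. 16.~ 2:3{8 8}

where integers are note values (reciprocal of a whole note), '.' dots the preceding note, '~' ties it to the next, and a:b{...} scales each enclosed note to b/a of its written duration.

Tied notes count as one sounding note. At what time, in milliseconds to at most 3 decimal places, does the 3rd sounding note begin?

note 3 onset = 3/2b = 459.184ms

1. 0.0ms @ 0 + 229.592ms (3/4)
2. 229.592ms @ 3/4 + 229.592ms (3/4)
3. 459.184ms @ 3/2 + 229.592ms (3/4)
4. 688.776ms @ 9/4 + 688.776ms (9/4)
5. 1377.551ms @ 9/2 + 459.184ms (3/2)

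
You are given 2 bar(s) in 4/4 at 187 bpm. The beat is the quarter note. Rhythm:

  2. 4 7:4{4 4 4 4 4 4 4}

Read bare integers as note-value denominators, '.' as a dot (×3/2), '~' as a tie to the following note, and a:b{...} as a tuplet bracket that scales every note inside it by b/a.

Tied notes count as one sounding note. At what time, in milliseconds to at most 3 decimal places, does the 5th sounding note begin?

note 5 onset = 36/7b = 1650.115ms

1. 0.0ms @ 0 + 962.567ms (3)
2. 962.567ms @ 3 + 320.856ms (1)
3. 1283.422ms @ 4 + 183.346ms (4/7)
4. 1466.769ms @ 32/7 + 183.346ms (4/7)
5. 1650.115ms @ 36/7 + 183.346ms (4/7)
6. 1833.461ms @ 40/7 + 183.346ms (4/7)
7. 2016.807ms @ 44/7 + 183.346ms (4/7)
8. 2200.153ms @ 48/7 + 183.346ms (4/7)
9. 2383.499ms @ 52/7 + 183.346ms (4/7)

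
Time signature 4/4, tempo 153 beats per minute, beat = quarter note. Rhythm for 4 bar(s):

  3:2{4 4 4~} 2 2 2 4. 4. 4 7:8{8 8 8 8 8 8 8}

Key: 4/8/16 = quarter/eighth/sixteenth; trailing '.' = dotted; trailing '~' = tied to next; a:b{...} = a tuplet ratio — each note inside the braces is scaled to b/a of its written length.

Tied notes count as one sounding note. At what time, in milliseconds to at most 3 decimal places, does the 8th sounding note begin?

1. 0.0ms @ 0 + 261.438ms (2/3)
2. 261.438ms @ 2/3 + 261.438ms (2/3)
3. 522.876ms @ 4/3 + 1045.752ms (8/3)
4. 1568.627ms @ 4 + 784.314ms (2)
5. 2352.941ms @ 6 + 784.314ms (2)
6. 3137.255ms @ 8 + 588.235ms (3/2)
7. 3725.49ms @ 19/2 + 588.235ms (3/2)
8. 4313.725ms @ 11 + 392.157ms (1)
9. 4705.882ms @ 12 + 224.09ms (4/7)
10. 4929.972ms @ 88/7 + 224.09ms (4/7)
11. 5154.062ms @ 92/7 + 224.09ms (4/7)
12. 5378.151ms @ 96/7 + 224.09ms (4/7)
13. 5602.241ms @ 100/7 + 224.09ms (4/7)
14. 5826.331ms @ 104/7 + 224.09ms (4/7)
15. 6050.42ms @ 108/7 + 224.09ms (4/7)

note 8 onset = 11b = 4313.725ms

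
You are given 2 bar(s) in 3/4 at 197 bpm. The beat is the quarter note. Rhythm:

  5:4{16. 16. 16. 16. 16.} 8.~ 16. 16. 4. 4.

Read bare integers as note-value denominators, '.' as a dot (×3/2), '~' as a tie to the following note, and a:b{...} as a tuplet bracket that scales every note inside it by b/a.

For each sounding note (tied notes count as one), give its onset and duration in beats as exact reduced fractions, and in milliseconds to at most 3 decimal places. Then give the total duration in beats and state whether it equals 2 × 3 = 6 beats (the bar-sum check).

1) 0.0ms=0b +91.371ms=3/10b
2) 91.371ms=3/10b +91.371ms=3/10b
3) 182.741ms=3/5b +91.371ms=3/10b
4) 274.112ms=9/10b +91.371ms=3/10b
5) 365.482ms=6/5b +91.371ms=3/10b
6) 456.853ms=3/2b +342.64ms=9/8b
7) 799.492ms=21/8b +114.213ms=3/8b
8) 913.706ms=3b +456.853ms=3/2b
9) 1370.558ms=9/2b +456.853ms=3/2b
Σ=6b of 6 (197bpm 3/4) — PASS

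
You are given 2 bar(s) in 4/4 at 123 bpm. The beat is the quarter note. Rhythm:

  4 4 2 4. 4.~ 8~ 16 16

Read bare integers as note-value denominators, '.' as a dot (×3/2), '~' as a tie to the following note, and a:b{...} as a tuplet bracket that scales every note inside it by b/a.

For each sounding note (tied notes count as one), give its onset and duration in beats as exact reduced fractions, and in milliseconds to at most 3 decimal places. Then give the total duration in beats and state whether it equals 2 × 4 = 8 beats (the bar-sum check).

1) 0.0ms=0b +487.805ms=1b
2) 487.805ms=1b +487.805ms=1b
3) 975.61ms=2b +975.61ms=2b
4) 1951.22ms=4b +731.707ms=3/2b
5) 2682.927ms=11/2b +1097.561ms=9/4b
6) 3780.488ms=31/4b +121.951ms=1/4b
Σ=8b of 8 (123bpm 4/4) — PASS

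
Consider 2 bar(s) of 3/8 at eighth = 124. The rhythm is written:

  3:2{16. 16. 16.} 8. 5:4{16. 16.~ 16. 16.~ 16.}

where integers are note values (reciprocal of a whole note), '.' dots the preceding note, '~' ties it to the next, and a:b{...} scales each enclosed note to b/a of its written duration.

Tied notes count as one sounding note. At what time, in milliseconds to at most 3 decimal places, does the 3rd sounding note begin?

note 3 onset = 1b = 483.871ms

1. 0.0ms @ 0 + 241.935ms (1/2)
2. 241.935ms @ 1/2 + 241.935ms (1/2)
3. 483.871ms @ 1 + 241.935ms (1/2)
4. 725.806ms @ 3/2 + 725.806ms (3/2)
5. 1451.613ms @ 3 + 290.323ms (3/5)
6. 1741.935ms @ 18/5 + 580.645ms (6/5)
7. 2322.581ms @ 24/5 + 580.645ms (6/5)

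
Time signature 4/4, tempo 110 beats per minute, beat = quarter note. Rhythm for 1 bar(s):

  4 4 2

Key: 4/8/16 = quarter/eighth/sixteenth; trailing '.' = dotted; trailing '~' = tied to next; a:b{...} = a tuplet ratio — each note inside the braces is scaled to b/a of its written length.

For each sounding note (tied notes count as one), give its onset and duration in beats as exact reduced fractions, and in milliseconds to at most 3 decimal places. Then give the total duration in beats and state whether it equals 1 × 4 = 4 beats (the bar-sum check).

1) 0.0ms=0b +545.455ms=1b
2) 545.455ms=1b +545.455ms=1b
3) 1090.909ms=2b +1090.909ms=2b
Σ=4b of 4 (110bpm 4/4) — PASS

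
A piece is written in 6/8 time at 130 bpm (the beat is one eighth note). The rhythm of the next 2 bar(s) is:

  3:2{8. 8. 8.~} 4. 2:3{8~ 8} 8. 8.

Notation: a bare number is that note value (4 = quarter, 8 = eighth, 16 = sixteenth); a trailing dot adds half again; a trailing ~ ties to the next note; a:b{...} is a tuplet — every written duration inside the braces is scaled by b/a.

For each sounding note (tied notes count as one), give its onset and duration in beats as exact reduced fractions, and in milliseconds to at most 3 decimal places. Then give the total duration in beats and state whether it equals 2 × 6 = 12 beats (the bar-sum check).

1) 0.0ms=0b +461.538ms=1b
2) 461.538ms=1b +461.538ms=1b
3) 923.077ms=2b +1846.154ms=4b
4) 2769.231ms=6b +1384.615ms=3b
5) 4153.846ms=9b +692.308ms=3/2b
6) 4846.154ms=21/2b +692.308ms=3/2b
Σ=12b of 12 (130bpm 6/8) — PASS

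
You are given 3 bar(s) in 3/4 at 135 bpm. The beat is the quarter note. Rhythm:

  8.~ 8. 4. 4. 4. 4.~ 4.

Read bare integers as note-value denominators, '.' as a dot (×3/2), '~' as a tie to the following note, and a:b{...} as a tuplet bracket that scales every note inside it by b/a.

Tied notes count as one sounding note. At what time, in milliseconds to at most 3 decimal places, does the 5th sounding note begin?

note 5 onset = 6b = 2666.667ms

1. 0.0ms @ 0 + 666.667ms (3/2)
2. 666.667ms @ 3/2 + 666.667ms (3/2)
3. 1333.333ms @ 3 + 666.667ms (3/2)
4. 2000.0ms @ 9/2 + 666.667ms (3/2)
5. 2666.667ms @ 6 + 1333.333ms (3)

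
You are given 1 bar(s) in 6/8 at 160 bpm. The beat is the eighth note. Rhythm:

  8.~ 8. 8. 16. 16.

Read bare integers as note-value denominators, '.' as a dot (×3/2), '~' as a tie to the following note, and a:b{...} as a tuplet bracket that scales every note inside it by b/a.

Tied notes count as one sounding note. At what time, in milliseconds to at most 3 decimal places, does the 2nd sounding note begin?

1. 0.0ms @ 0 + 1125.0ms (3)
2. 1125.0ms @ 3 + 562.5ms (3/2)
3. 1687.5ms @ 9/2 + 281.25ms (3/4)
4. 1968.75ms @ 21/4 + 281.25ms (3/4)

note 2 onset = 3b = 1125.0ms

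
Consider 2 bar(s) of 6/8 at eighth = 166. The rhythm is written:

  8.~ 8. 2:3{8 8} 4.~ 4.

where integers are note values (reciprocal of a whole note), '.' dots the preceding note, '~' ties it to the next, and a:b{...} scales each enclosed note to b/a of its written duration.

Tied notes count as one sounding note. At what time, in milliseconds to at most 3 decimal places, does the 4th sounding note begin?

1. 0.0ms @ 0 + 1084.337ms (3)
2. 1084.337ms @ 3 + 542.169ms (3/2)
3. 1626.506ms @ 9/2 + 542.169ms (3/2)
4. 2168.675ms @ 6 + 2168.675ms (6)

note 4 onset = 6b = 2168.675ms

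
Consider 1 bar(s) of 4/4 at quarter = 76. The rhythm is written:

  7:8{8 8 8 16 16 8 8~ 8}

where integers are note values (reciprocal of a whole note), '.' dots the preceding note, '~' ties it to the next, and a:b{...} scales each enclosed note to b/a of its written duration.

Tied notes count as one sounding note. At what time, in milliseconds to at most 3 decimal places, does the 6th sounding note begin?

note 6 onset = 16/7b = 1804.511ms

1. 0.0ms @ 0 + 451.128ms (4/7)
2. 451.128ms @ 4/7 + 451.128ms (4/7)
3. 902.256ms @ 8/7 + 451.128ms (4/7)
4. 1353.383ms @ 12/7 + 225.564ms (2/7)
5. 1578.947ms @ 2 + 225.564ms (2/7)
6. 1804.511ms @ 16/7 + 451.128ms (4/7)
7. 2255.639ms @ 20/7 + 902.256ms (8/7)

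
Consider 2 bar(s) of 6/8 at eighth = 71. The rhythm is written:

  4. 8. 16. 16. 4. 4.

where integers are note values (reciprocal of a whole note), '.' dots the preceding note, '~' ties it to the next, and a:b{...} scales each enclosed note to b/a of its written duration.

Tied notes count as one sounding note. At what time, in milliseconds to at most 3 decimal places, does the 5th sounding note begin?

note 5 onset = 6b = 5070.423ms

1. 0.0ms @ 0 + 2535.211ms (3)
2. 2535.211ms @ 3 + 1267.606ms (3/2)
3. 3802.817ms @ 9/2 + 633.803ms (3/4)
4. 4436.62ms @ 21/4 + 633.803ms (3/4)
5. 5070.423ms @ 6 + 2535.211ms (3)
6. 7605.634ms @ 9 + 2535.211ms (3)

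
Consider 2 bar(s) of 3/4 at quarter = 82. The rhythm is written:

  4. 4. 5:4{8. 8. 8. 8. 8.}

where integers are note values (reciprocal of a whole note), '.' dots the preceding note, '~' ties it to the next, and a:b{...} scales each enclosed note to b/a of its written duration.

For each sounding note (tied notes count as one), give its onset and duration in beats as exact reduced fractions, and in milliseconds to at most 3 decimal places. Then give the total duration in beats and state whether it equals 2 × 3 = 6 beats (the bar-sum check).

1) 0.0ms=0b +1097.561ms=3/2b
2) 1097.561ms=3/2b +1097.561ms=3/2b
3) 2195.122ms=3b +439.024ms=3/5b
4) 2634.146ms=18/5b +439.024ms=3/5b
5) 3073.171ms=21/5b +439.024ms=3/5b
6) 3512.195ms=24/5b +439.024ms=3/5b
7) 3951.22ms=27/5b +439.024ms=3/5b
Σ=6b of 6 (82bpm 3/4) — PASS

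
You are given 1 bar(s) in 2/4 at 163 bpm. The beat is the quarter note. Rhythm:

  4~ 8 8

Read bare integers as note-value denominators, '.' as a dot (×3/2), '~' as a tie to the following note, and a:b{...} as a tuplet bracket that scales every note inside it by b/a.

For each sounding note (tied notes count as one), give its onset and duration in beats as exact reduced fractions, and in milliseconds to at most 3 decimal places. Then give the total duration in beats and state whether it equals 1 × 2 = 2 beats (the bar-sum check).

1) 0.0ms=0b +552.147ms=3/2b
2) 552.147ms=3/2b +184.049ms=1/2b
Σ=2b of 2 (163bpm 2/4) — PASS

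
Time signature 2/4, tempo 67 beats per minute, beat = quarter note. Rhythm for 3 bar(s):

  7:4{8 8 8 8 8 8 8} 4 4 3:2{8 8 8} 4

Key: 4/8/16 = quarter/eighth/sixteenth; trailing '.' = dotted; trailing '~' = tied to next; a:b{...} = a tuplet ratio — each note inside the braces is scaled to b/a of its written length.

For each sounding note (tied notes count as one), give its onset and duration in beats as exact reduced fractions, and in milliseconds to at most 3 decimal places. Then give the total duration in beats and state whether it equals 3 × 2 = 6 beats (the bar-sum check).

1) 0.0ms=0b +255.864ms=2/7b
2) 255.864ms=2/7b +255.864ms=2/7b
3) 511.727ms=4/7b +255.864ms=2/7b
4) 767.591ms=6/7b +255.864ms=2/7b
5) 1023.454ms=8/7b +255.864ms=2/7b
6) 1279.318ms=10/7b +255.864ms=2/7b
7) 1535.181ms=12/7b +255.864ms=2/7b
8) 1791.045ms=2b +895.522ms=1b
9) 2686.567ms=3b +895.522ms=1b
10) 3582.09ms=4b +298.507ms=1/3b
11) 3880.597ms=13/3b +298.507ms=1/3b
12) 4179.104ms=14/3b +298.507ms=1/3b
13) 4477.612ms=5b +895.522ms=1b
Σ=6b of 6 (67bpm 2/4) — PASS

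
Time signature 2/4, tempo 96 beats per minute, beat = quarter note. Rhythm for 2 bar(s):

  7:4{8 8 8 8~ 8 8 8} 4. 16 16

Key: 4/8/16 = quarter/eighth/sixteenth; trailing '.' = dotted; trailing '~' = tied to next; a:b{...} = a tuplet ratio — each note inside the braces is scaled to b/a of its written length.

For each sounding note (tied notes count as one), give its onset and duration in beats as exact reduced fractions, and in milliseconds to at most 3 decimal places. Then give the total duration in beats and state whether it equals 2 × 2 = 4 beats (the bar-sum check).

1) 0.0ms=0b +178.571ms=2/7b
2) 178.571ms=2/7b +178.571ms=2/7b
3) 357.143ms=4/7b +178.571ms=2/7b
4) 535.714ms=6/7b +357.143ms=4/7b
5) 892.857ms=10/7b +178.571ms=2/7b
6) 1071.429ms=12/7b +178.571ms=2/7b
7) 1250.0ms=2b +937.5ms=3/2b
8) 2187.5ms=7/2b +156.25ms=1/4b
9) 2343.75ms=15/4b +156.25ms=1/4b
Σ=4b of 4 (96bpm 2/4) — PASS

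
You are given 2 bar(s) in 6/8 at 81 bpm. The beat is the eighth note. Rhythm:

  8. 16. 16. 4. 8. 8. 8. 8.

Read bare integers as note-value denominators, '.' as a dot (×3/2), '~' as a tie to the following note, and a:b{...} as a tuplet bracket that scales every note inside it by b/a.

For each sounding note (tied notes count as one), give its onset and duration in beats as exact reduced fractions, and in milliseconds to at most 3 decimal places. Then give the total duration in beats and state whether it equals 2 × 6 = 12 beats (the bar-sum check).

1) 0.0ms=0b +1111.111ms=3/2b
2) 1111.111ms=3/2b +555.556ms=3/4b
3) 1666.667ms=9/4b +555.556ms=3/4b
4) 2222.222ms=3b +2222.222ms=3b
5) 4444.444ms=6b +1111.111ms=3/2b
6) 5555.556ms=15/2b +1111.111ms=3/2b
7) 6666.667ms=9b +1111.111ms=3/2b
8) 7777.778ms=21/2b +1111.111ms=3/2b
Σ=12b of 12 (81bpm 6/8) — PASS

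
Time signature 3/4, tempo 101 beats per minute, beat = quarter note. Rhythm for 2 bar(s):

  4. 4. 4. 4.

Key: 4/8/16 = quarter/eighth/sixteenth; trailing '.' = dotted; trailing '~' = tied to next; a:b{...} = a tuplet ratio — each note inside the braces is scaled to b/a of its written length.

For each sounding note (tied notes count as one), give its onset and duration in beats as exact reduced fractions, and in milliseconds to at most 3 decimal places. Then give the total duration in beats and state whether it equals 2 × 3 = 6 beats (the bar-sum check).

1) 0.0ms=0b +891.089ms=3/2b
2) 891.089ms=3/2b +891.089ms=3/2b
3) 1782.178ms=3b +891.089ms=3/2b
4) 2673.267ms=9/2b +891.089ms=3/2b
Σ=6b of 6 (101bpm 3/4) — PASS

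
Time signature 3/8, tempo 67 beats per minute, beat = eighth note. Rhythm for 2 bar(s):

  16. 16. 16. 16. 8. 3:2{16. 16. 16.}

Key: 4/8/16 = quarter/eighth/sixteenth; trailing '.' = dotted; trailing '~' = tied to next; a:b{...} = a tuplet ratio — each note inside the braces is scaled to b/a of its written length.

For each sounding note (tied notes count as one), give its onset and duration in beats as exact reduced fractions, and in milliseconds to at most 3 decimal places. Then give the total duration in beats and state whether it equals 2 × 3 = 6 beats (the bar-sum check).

1) 0.0ms=0b +671.642ms=3/4b
2) 671.642ms=3/4b +671.642ms=3/4b
3) 1343.284ms=3/2b +671.642ms=3/4b
4) 2014.925ms=9/4b +671.642ms=3/4b
5) 2686.567ms=3b +1343.284ms=3/2b
6) 4029.851ms=9/2b +447.761ms=1/2b
7) 4477.612ms=5b +447.761ms=1/2b
8) 4925.373ms=11/2b +447.761ms=1/2b
Σ=6b of 6 (67bpm 3/8) — PASS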